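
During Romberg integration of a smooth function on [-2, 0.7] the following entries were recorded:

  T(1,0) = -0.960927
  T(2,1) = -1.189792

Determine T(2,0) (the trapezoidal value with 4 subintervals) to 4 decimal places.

-1.1326

From T(2,1) = (4·T(2,0) − T(1,0))/3, solve for T(2,0):
4·T(2,0) = 3·(-1.189792) + (-0.960927) = -4.530303
T(2,0) = -1.132576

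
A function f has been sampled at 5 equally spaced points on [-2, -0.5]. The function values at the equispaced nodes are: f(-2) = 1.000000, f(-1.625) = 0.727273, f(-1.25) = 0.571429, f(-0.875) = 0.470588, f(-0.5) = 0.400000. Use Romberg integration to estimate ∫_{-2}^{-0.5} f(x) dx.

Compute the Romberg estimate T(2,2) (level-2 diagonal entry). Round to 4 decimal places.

0.9165

T(0,0) (trapezoid, 1 panel, h=1.5000): 1.050000
T(1,0) (trapezoid, 2 panels, h=0.7500): 0.953572
T(2,0) (trapezoid, 4 panels, h=0.3750): 0.925984
T(1,1) = 0.953572 + (0.953572 − 1.050000)/3 = 0.921429
T(2,1) = 0.925984 + (0.925984 − 0.953572)/3 = 0.916788
T(2,2) = 0.916788 + (0.916788 − 0.921429)/15 = 0.916479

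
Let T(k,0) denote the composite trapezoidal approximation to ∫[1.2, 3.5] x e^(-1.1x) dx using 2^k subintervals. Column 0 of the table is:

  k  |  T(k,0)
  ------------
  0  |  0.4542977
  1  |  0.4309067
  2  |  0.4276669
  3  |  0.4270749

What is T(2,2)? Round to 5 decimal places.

T(1,1) = 0.4309067 + (0.4309067 − 0.4542977)/3 = 0.4231097
T(2,1) = 0.4276669 + (0.4276669 − 0.4309067)/3 = 0.4265870
T(2,2) = 0.4265870 + (0.4265870 − 0.4231097)/15 = 0.4268188

0.42682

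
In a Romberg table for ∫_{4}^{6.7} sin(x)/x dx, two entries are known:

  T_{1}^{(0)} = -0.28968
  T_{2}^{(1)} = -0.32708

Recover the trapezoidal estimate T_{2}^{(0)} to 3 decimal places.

-0.318

From T_{2}^{(1)} = (4·T_{2}^{(0)} − T_{1}^{(0)})/3, solve for T_{2}^{(0)}:
4·T_{2}^{(0)} = 3·(-0.32708) + (-0.28968) = -1.27092
T_{2}^{(0)} = -0.31773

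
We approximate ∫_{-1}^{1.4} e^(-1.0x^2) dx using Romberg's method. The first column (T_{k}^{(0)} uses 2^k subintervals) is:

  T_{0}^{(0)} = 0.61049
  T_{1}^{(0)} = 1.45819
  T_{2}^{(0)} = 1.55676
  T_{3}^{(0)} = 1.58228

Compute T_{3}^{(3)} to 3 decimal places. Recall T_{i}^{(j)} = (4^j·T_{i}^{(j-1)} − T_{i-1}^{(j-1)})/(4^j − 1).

Richardson extrapolation on the trapezoidal column (denominator 4−1=3):
T_{1}^{(1)} = 1.45819 + (1.45819 − 0.61049)/3 = 1.74076
T_{2}^{(1)} = 1.55676 + (1.55676 − 1.45819)/3 = 1.58962
T_{3}^{(1)} = (4·1.58228 − 1.55676) / 3 = 1.59079
T_{2}^{(2)} = (16·1.58962 − 1.74076) / 15 = 1.57954
T_{3}^{(2)} = 1.59079 + (1.59079 − 1.58962)/15 = 1.59087
T_{3}^{(3)} = (64·1.59087 − 1.57954) / 63 = 1.59105
(Column j=1 coincides with Simpson's rule on the same nodes.)

1.591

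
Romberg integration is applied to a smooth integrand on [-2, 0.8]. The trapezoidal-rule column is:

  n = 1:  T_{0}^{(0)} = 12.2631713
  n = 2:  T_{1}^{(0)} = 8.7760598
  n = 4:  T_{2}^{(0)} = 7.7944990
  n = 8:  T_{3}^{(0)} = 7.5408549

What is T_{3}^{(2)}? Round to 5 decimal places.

Richardson extrapolation on the trapezoidal column (denominator 4−1=3):
T_{2}^{(1)} = (4·7.7944990 − 8.7760598) / 3 = 7.4673121
T_{3}^{(1)} = 7.5408549 + (7.5408549 − 7.7944990)/3 = 7.4563069
T_{3}^{(2)} = 7.4563069 + (7.4563069 − 7.4673121)/15 = 7.4555732

7.45557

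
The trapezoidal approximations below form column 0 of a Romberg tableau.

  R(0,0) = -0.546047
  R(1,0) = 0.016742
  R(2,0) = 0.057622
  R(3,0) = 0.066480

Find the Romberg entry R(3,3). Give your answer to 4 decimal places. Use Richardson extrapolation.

R(1,1) = 0.016742 + (0.016742 − (-0.546047))/3 = 0.204338
R(2,1) = 0.057622 + (0.057622 − 0.016742)/3 = 0.071249
R(3,1) = (4·0.066480 − 0.057622) / 3 = 0.069433
R(2,2) = (16·0.071249 − 0.204338) / 15 = 0.062376
R(3,2) = (16·0.069433 − 0.071249) / 15 = 0.069312
R(3,3) = (64·0.069312 − 0.062376) / 63 = 0.069422

0.0694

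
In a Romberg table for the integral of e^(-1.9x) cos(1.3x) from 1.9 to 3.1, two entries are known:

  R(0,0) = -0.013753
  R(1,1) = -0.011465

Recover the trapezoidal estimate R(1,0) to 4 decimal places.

-0.0120

From R(1,1) = (4·R(1,0) − R(0,0))/3, solve for R(1,0):
4·R(1,0) = 3·(-0.011465) + (-0.013753) = -0.048148
R(1,0) = -0.012037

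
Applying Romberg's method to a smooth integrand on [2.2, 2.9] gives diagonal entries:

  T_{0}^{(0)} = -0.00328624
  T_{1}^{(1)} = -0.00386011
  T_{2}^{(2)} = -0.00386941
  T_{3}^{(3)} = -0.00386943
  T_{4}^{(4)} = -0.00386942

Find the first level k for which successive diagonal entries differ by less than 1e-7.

|T_{1}^{(1)} − T_{0}^{(0)}| = 0.00057387 ≥ 1e-7
|T_{2}^{(2)} − T_{1}^{(1)}| = 0.00000930 ≥ 1e-7
|T_{3}^{(3)} − T_{2}^{(2)}| = 0.00000002 < 1e-7

k = 3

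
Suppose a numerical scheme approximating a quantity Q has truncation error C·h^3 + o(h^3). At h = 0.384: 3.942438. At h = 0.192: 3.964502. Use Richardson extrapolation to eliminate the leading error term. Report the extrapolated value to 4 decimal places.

The leading error scales as h^3; refining by a factor of 2 reduces it by 2^3 = 8.
Extrapolated value = (8·A(h/2) − A(h)) / (8 − 1)
= (8·3.964502 − 3.942438) / 7
= 27.773578 / 7 = 3.967654

3.9677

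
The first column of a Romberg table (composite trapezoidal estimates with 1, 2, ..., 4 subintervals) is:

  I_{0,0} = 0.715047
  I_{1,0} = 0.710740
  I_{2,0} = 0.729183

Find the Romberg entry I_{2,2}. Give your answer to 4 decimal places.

0.7371

I_{1,1} = (4·0.710740 − 0.715047) / 3 = 0.709304
I_{2,1} = 0.729183 + (0.729183 − 0.710740)/3 = 0.735331
I_{2,2} = (16·0.735331 − 0.709304) / 15 = 0.737066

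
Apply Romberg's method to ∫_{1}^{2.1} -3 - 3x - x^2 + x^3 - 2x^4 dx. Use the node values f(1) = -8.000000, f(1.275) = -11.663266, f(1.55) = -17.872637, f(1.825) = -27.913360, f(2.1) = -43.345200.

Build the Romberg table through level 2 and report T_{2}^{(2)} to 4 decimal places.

T_{0}^{(0)} (trapezoid, 1 panel, h=1.1000): -28.239860
T_{1}^{(0)} (trapezoid, 2 panels, h=0.5500): -23.949880
T_{2}^{(0)} (trapezoid, 4 panels, h=0.2750): -22.858512
T_{1}^{(1)} = -23.949880 + (-23.949880 − (-28.239860))/3 = -22.519887
T_{2}^{(1)} = -22.858512 + (-22.858512 − (-23.949880))/3 = -22.494723
T_{2}^{(2)} = -22.494723 + (-22.494723 − (-22.519887))/15 = -22.493045

-22.4930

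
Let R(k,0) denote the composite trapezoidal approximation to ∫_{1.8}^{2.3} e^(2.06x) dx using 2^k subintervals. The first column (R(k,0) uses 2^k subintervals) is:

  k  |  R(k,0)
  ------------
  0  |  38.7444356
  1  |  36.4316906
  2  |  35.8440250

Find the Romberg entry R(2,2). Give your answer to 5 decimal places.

35.64729

R(1,1) = (4·36.4316906 − 38.7444356) / 3 = 35.6607756
R(2,1) = (4·35.8440250 − 36.4316906) / 3 = 35.6481365
R(2,2) = 35.6481365 + (35.6481365 − 35.6607756)/15 = 35.6472939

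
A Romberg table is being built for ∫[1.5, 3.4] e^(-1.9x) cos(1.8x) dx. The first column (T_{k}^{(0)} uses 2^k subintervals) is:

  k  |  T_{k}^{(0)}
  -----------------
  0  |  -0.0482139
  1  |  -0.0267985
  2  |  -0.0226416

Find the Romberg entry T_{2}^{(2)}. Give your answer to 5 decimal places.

T_{1}^{(1)} = (4·(-0.0267985) − (-0.0482139)) / 3 = -0.0196600
T_{2}^{(1)} = -0.0226416 + (-0.0226416 − (-0.0267985))/3 = -0.0212560
T_{2}^{(2)} = (16·(-0.0212560) − (-0.0196600)) / 15 = -0.0213624
(Column j=1 coincides with Simpson's rule on the same nodes.)

-0.02136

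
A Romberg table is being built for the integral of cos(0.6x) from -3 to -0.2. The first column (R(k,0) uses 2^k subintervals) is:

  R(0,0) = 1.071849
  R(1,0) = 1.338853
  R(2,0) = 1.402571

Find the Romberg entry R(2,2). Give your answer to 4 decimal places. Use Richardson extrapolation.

1.4235

R(1,1) = 1.338853 + (1.338853 − 1.071849)/3 = 1.427854
R(2,1) = (4·1.402571 − 1.338853) / 3 = 1.423810
R(2,2) = (16·1.423810 − 1.427854) / 15 = 1.423540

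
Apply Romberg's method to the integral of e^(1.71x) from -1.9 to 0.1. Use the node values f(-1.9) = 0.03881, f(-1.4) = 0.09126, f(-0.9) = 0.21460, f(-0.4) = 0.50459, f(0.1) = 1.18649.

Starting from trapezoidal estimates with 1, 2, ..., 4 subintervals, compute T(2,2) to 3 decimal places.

0.672

T(0,0) (trapezoid, 1 panel, h=2.0000): 1.22530
T(1,0) (trapezoid, 2 panels, h=1.0000): 0.82725
T(2,0) (trapezoid, 4 panels, h=0.5000): 0.71155
T(1,1) = 0.82725 + (0.82725 − 1.22530)/3 = 0.69457
T(2,1) = 0.71155 + (0.71155 − 0.82725)/3 = 0.67298
T(2,2) = 0.67298 + (0.67298 − 0.69457)/15 = 0.67154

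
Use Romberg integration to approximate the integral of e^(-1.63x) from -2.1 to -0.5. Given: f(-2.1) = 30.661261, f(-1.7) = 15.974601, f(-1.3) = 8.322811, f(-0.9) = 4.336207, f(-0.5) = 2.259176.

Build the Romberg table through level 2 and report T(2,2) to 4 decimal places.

17.4269

T(0,0) (trapezoid, 1 panel, h=1.6000): 26.336350
T(1,0) (trapezoid, 2 panels, h=0.8000): 19.826424
T(2,0) (trapezoid, 4 panels, h=0.4000): 18.037535
T(1,1) = 19.826424 + (19.826424 − 26.336350)/3 = 17.656449
T(2,1) = 18.037535 + (18.037535 − 19.826424)/3 = 17.441239
T(2,2) = 17.441239 + (17.441239 − 17.656449)/15 = 17.426892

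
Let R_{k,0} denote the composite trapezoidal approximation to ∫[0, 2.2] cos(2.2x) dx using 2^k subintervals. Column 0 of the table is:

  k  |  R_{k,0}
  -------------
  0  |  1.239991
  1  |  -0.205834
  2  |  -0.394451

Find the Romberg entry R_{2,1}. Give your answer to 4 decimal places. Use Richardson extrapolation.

R_{2,1} = -0.394451 + (-0.394451 − (-0.205834))/3 = -0.457323
(Column j=1 coincides with Simpson's rule on the same nodes.)

-0.4573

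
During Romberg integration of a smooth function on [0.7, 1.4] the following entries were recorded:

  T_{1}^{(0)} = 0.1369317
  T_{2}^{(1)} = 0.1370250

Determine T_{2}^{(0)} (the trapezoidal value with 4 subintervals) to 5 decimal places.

0.13700

From T_{2}^{(1)} = (4·T_{2}^{(0)} − T_{1}^{(0)})/3, solve for T_{2}^{(0)}:
4·T_{2}^{(0)} = 3·0.1370250 + 0.1369317 = 0.5480067
T_{2}^{(0)} = 0.1370017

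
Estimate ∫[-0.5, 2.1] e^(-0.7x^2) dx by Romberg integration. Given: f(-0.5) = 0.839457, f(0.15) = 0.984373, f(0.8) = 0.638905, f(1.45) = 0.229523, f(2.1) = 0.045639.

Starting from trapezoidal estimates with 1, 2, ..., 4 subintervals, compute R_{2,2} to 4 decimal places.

1.5227

R_{0,0} (trapezoid, 1 panel, h=2.6000): 1.150625
R_{1,0} (trapezoid, 2 panels, h=1.3000): 1.405889
R_{2,0} (trapezoid, 4 panels, h=0.6500): 1.491977
R_{1,1} = 1.405889 + (1.405889 − 1.150625)/3 = 1.490977
R_{2,1} = 1.491977 + (1.491977 − 1.405889)/3 = 1.520673
R_{2,2} = 1.520673 + (1.520673 − 1.490977)/15 = 1.522653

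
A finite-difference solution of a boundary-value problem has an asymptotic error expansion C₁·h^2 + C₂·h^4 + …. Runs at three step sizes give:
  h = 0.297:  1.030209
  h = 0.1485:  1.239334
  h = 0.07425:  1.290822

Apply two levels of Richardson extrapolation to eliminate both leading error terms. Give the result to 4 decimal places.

First eliminate the h^2 term (factor 2^2 = 4):
  B₁ = (4·1.239334 − 1.030209)/3 = 1.309042
  B₂ = (4·1.290822 − 1.239334)/3 = 1.307985
Then eliminate the h^4 term (factor 2^4 = 16):
  (16·1.307985 − 1.309042)/15 = 1.307915

1.3079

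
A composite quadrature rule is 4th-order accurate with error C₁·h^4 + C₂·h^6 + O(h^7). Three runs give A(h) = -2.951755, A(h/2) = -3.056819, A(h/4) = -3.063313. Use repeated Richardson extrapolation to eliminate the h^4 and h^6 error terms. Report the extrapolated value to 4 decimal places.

First eliminate the h^4 term (factor 2^4 = 16):
  B₁ = (16·(-3.056819) − (-2.951755))/15 = -3.063823
  B₂ = (16·(-3.063313) − (-3.056819))/15 = -3.063746
Then eliminate the h^6 term (factor 2^6 = 64):
  (64·(-3.063746) − (-3.063823))/63 = -3.063745

-3.0637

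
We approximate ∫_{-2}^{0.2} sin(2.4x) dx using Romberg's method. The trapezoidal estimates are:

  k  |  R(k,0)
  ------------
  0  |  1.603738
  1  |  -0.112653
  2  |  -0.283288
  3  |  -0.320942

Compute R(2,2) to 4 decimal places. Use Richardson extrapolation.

R(1,1) = (4·(-0.112653) − 1.603738) / 3 = -0.684783
R(2,1) = (4·(-0.283288) − (-0.112653)) / 3 = -0.340166
R(2,2) = (16·(-0.340166) − (-0.684783)) / 15 = -0.317192
(Column j=1 coincides with Simpson's rule on the same nodes.)

-0.3172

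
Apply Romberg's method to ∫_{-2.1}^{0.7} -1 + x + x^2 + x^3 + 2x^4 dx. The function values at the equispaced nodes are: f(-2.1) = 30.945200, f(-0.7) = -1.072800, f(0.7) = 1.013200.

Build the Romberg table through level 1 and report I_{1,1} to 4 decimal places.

12.9114

I_{0,0} (trapezoid, 1 panel, h=2.8000): 44.741760
I_{1,0} (trapezoid, 2 panels, h=1.4000): 20.868960
I_{1,1} = 20.868960 + (20.868960 − 44.741760)/3 = 12.911360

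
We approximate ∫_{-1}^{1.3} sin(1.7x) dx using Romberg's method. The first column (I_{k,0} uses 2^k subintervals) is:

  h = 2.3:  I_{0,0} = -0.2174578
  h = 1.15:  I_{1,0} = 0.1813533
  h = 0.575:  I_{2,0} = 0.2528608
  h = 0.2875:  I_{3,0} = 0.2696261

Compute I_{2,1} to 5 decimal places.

0.27670

Richardson extrapolation on the trapezoidal column (denominator 4−1=3):
I_{2,1} = (4·0.2528608 − 0.1813533) / 3 = 0.2766966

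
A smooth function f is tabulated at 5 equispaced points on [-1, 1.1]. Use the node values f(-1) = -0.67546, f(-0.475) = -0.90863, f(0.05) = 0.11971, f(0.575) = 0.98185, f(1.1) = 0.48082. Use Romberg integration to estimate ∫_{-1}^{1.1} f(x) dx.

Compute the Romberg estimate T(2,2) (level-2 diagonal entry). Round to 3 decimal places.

0.056

T(0,0) (trapezoid, 1 panel, h=2.1000): -0.20437
T(1,0) (trapezoid, 2 panels, h=1.0500): 0.02351
T(2,0) (trapezoid, 4 panels, h=0.5250): 0.05020
T(1,1) = 0.02351 + (0.02351 − (-0.20437))/3 = 0.09947
T(2,1) = 0.05020 + (0.05020 − 0.02351)/3 = 0.05910
T(2,2) = 0.05910 + (0.05910 − 0.09947)/15 = 0.05641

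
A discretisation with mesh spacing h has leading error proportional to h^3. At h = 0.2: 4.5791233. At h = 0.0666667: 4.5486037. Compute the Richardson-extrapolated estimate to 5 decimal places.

The leading error scales as h^3; refining by a factor of 3 reduces it by 3^3 = 27.
Extrapolated value = (27·A(h/3) − A(h)) / (27 − 1)
= (27·4.5486037 − 4.5791233) / 26
= 118.2331766 / 26 = 4.5474299

4.54743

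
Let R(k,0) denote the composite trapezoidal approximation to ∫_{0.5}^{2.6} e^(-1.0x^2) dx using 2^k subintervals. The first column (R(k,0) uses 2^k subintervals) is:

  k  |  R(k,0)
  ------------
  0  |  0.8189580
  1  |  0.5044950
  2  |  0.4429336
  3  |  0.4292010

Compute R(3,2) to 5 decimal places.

Richardson extrapolation on the trapezoidal column (denominator 4−1=3):
R(2,1) = (4·0.4429336 − 0.5044950) / 3 = 0.4224131
R(3,1) = 0.4292010 + (0.4292010 − 0.4429336)/3 = 0.4246235
R(3,2) = 0.4246235 + (0.4246235 − 0.4224131)/15 = 0.4247709
(Column j=1 coincides with Simpson's rule on the same nodes.)

0.42477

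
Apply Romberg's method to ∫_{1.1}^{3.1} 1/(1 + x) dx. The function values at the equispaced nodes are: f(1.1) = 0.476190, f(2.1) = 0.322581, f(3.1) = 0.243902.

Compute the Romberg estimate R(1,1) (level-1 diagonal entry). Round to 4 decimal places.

R(0,0) (trapezoid, 1 panel, h=2.0000): 0.720092
R(1,0) (trapezoid, 2 panels, h=1.0000): 0.682627
R(1,1) = 0.682627 + (0.682627 − 0.720092)/3 = 0.670139

0.6701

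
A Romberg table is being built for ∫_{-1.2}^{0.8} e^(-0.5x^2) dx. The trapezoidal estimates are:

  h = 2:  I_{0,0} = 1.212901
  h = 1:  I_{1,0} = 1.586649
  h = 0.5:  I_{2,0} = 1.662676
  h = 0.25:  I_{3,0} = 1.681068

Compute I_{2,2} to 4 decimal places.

1.6865

I_{1,1} = 1.586649 + (1.586649 − 1.212901)/3 = 1.711232
I_{2,1} = (4·1.662676 − 1.586649) / 3 = 1.688018
I_{2,2} = 1.688018 + (1.688018 − 1.711232)/15 = 1.686470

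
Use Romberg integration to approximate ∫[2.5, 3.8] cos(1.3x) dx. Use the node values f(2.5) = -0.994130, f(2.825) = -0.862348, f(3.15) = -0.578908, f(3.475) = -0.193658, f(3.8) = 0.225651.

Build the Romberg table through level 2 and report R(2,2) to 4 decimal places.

R(0,0) (trapezoid, 1 panel, h=1.3000): -0.499511
R(1,0) (trapezoid, 2 panels, h=0.6500): -0.626046
R(2,0) (trapezoid, 4 panels, h=0.3250): -0.656225
R(1,1) = -0.626046 + (-0.626046 − (-0.499511))/3 = -0.668224
R(2,1) = -0.656225 + (-0.656225 − (-0.626046))/3 = -0.666285
R(2,2) = -0.666285 + (-0.666285 − (-0.668224))/15 = -0.666156

-0.6662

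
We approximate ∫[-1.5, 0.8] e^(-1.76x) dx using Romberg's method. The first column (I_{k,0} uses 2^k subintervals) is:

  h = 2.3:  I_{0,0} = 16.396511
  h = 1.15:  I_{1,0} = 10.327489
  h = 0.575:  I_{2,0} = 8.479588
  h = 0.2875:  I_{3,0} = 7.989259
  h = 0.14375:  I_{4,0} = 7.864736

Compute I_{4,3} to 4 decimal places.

Richardson extrapolation on the trapezoidal column (denominator 4−1=3):
I_{2,1} = (4·8.479588 − 10.327489) / 3 = 7.863621
I_{3,1} = 7.989259 + (7.989259 − 8.479588)/3 = 7.825816
I_{4,1} = (4·7.864736 − 7.989259) / 3 = 7.823228
I_{3,2} = (16·7.825816 − 7.863621) / 15 = 7.823296
I_{4,2} = 7.823228 + (7.823228 − 7.825816)/15 = 7.823055
I_{4,3} = (64·7.823055 − 7.823296) / 63 = 7.823051

7.8231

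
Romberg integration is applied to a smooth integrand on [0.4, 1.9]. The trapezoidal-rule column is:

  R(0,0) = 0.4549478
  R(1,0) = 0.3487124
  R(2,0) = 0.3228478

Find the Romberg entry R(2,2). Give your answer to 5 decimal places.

Richardson extrapolation on the trapezoidal column (denominator 4−1=3):
R(1,1) = (4·0.3487124 − 0.4549478) / 3 = 0.3133006
R(2,1) = 0.3228478 + (0.3228478 − 0.3487124)/3 = 0.3142263
R(2,2) = (16·0.3142263 − 0.3133006) / 15 = 0.3142880

0.31429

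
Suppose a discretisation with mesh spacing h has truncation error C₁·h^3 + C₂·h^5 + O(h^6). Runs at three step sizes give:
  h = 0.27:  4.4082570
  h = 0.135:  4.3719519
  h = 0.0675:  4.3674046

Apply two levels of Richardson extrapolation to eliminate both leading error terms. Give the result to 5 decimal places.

4.36675

First eliminate the h^3 term (factor 2^3 = 8):
  B₁ = (8·4.3719519 − 4.4082570)/7 = 4.3667655
  B₂ = (8·4.3674046 − 4.3719519)/7 = 4.3667550
Then eliminate the h^5 term (factor 2^5 = 32):
  (32·4.3667550 − 4.3667655)/31 = 4.3667547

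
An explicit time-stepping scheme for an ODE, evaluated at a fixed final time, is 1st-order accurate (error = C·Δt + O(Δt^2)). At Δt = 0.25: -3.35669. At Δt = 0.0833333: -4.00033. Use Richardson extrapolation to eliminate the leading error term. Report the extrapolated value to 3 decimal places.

-4.322

The leading error scales as Δt; refining by a factor of 3 reduces it by 3^1 = 3.
Extrapolated value = (3·A(Δt/3) − A(Δt)) / (3 − 1)
= (3·(-4.00033) − (-3.35669)) / 2
= -8.64430 / 2 = -4.32215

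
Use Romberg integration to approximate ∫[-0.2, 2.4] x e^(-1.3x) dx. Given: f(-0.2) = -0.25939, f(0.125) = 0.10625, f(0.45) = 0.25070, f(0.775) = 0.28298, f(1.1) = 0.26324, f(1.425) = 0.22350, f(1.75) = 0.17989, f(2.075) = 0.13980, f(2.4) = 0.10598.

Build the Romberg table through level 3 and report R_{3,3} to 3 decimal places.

R_{0,0} (trapezoid, 1 panel, h=2.6000): -0.19943
R_{1,0} (trapezoid, 2 panels, h=1.3000): 0.24250
R_{2,0} (trapezoid, 4 panels, h=0.6500): 0.40113
R_{3,0} (trapezoid, 8 panels, h=0.3250): 0.44514
R_{1,1} = 0.24250 + (0.24250 − (-0.19943))/3 = 0.38981
R_{2,1} = 0.40113 + (0.40113 − 0.24250)/3 = 0.45401
R_{3,1} = 0.44514 + (0.44514 − 0.40113)/3 = 0.45981
R_{2,2} = 0.45401 + (0.45401 − 0.38981)/15 = 0.45829
R_{3,2} = 0.45981 + (0.45981 − 0.45401)/15 = 0.46020
R_{3,3} = 0.46020 + (0.46020 − 0.45829)/63 = 0.46023

0.460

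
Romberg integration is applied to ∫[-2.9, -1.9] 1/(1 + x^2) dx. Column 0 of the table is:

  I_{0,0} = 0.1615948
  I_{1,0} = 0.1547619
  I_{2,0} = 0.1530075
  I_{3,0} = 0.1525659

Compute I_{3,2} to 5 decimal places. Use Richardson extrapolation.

Richardson extrapolation on the trapezoidal column (denominator 4−1=3):
I_{2,1} = 0.1530075 + (0.1530075 − 0.1547619)/3 = 0.1524227
I_{3,1} = (4·0.1525659 − 0.1530075) / 3 = 0.1524187
I_{3,2} = 0.1524187 + (0.1524187 − 0.1524227)/15 = 0.1524184

0.15242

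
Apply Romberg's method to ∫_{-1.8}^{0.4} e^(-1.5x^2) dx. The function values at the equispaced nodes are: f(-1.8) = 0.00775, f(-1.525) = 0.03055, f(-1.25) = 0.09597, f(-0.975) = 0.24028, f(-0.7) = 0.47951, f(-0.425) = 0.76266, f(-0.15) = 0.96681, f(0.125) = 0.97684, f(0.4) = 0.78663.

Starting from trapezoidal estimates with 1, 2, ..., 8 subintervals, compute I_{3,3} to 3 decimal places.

I_{0,0} (trapezoid, 1 panel, h=2.2000): 0.87382
I_{1,0} (trapezoid, 2 panels, h=1.1000): 0.96437
I_{2,0} (trapezoid, 4 panels, h=0.5500): 1.06671
I_{3,0} (trapezoid, 8 panels, h=0.2750): 1.08620
I_{1,1} = 0.96437 + (0.96437 − 0.87382)/3 = 0.99455
I_{2,1} = 1.06671 + (1.06671 − 0.96437)/3 = 1.10082
I_{3,1} = 1.08620 + (1.08620 − 1.06671)/3 = 1.09270
I_{2,2} = 1.10082 + (1.10082 − 0.99455)/15 = 1.10790
I_{3,2} = 1.09270 + (1.09270 − 1.10082)/15 = 1.09216
I_{3,3} = 1.09216 + (1.09216 − 1.10790)/63 = 1.09191

1.092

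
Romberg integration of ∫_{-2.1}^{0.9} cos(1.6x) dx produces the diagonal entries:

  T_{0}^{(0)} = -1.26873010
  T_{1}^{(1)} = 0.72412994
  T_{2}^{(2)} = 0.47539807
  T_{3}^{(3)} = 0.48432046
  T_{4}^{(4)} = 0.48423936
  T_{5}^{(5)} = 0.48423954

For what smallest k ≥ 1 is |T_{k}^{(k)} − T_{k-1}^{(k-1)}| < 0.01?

|T_{1}^{(1)} − T_{0}^{(0)}| = 1.99286004 ≥ 0.01
|T_{2}^{(2)} − T_{1}^{(1)}| = 0.24873187 ≥ 0.01
|T_{3}^{(3)} − T_{2}^{(2)}| = 0.00892239 < 0.01

k = 3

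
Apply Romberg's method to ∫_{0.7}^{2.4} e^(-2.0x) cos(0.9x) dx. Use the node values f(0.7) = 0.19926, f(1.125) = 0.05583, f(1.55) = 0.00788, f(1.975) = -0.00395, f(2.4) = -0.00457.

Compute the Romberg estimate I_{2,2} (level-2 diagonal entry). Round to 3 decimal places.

I_{0,0} (trapezoid, 1 panel, h=1.7000): 0.16549
I_{1,0} (trapezoid, 2 panels, h=0.8500): 0.08944
I_{2,0} (trapezoid, 4 panels, h=0.4250): 0.06677
I_{1,1} = 0.08944 + (0.08944 − 0.16549)/3 = 0.06409
I_{2,1} = 0.06677 + (0.06677 − 0.08944)/3 = 0.05921
I_{2,2} = 0.05921 + (0.05921 − 0.06409)/15 = 0.05888

0.059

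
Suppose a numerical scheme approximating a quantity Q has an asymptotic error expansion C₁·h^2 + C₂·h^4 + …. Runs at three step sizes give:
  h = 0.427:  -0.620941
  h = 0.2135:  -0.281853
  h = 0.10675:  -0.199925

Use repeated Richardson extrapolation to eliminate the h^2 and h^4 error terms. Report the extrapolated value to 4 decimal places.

First eliminate the h^2 term (factor 2^2 = 4):
  B₁ = (4·(-0.281853) − (-0.620941))/3 = -0.168824
  B₂ = (4·(-0.199925) − (-0.281853))/3 = -0.172616
Then eliminate the h^4 term (factor 2^4 = 16):
  (16·(-0.172616) − (-0.168824))/15 = -0.172869

-0.1729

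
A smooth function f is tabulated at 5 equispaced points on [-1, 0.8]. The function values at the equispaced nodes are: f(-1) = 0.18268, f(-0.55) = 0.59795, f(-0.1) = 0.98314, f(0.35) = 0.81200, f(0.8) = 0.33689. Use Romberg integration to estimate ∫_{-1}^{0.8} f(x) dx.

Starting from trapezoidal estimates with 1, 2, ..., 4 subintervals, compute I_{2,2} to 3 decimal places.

1.211

I_{0,0} (trapezoid, 1 panel, h=1.8000): 0.46761
I_{1,0} (trapezoid, 2 panels, h=0.9000): 1.11863
I_{2,0} (trapezoid, 4 panels, h=0.4500): 1.19379
I_{1,1} = 1.11863 + (1.11863 − 0.46761)/3 = 1.33564
I_{2,1} = 1.19379 + (1.19379 − 1.11863)/3 = 1.21884
I_{2,2} = 1.21884 + (1.21884 − 1.33564)/15 = 1.21105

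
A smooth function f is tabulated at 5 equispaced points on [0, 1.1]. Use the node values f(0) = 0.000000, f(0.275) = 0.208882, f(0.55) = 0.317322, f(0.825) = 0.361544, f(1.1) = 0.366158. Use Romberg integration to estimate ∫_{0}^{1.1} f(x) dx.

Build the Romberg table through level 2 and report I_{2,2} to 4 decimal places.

0.3010

I_{0,0} (trapezoid, 1 panel, h=1.1000): 0.201387
I_{1,0} (trapezoid, 2 panels, h=0.5500): 0.275221
I_{2,0} (trapezoid, 4 panels, h=0.2750): 0.294477
I_{1,1} = 0.275221 + (0.275221 − 0.201387)/3 = 0.299832
I_{2,1} = 0.294477 + (0.294477 − 0.275221)/3 = 0.300896
I_{2,2} = 0.300896 + (0.300896 − 0.299832)/15 = 0.300967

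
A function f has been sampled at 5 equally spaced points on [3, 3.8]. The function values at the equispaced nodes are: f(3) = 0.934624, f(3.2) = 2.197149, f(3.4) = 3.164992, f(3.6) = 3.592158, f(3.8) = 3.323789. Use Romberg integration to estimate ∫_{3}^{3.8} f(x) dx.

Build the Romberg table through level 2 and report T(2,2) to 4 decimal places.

2.2493

T(0,0) (trapezoid, 1 panel, h=0.8000): 1.703365
T(1,0) (trapezoid, 2 panels, h=0.4000): 2.117679
T(2,0) (trapezoid, 4 panels, h=0.2000): 2.216701
T(1,1) = 2.117679 + (2.117679 − 1.703365)/3 = 2.255784
T(2,1) = 2.216701 + (2.216701 − 2.117679)/3 = 2.249708
T(2,2) = 2.249708 + (2.249708 − 2.255784)/15 = 2.249303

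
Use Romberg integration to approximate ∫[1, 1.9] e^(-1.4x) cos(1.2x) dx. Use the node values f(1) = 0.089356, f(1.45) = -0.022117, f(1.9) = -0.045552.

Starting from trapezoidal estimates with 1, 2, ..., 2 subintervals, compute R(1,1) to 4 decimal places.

-0.0067

R(0,0) (trapezoid, 1 panel, h=0.9000): 0.019712
R(1,0) (trapezoid, 2 panels, h=0.4500): -0.000097
R(1,1) = -0.000097 + (-0.000097 − 0.019712)/3 = -0.006700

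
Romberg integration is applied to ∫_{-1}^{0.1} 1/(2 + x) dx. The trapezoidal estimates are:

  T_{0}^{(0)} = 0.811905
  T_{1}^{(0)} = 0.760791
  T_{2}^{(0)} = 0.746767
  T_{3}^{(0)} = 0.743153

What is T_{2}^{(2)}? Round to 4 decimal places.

T_{1}^{(1)} = (4·0.760791 − 0.811905) / 3 = 0.743753
T_{2}^{(1)} = 0.746767 + (0.746767 − 0.760791)/3 = 0.742092
T_{2}^{(2)} = 0.742092 + (0.742092 − 0.743753)/15 = 0.741981
(Column j=1 coincides with Simpson's rule on the same nodes.)

0.7420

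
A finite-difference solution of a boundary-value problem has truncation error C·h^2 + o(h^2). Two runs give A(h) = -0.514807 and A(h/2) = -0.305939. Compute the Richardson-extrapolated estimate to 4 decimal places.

-0.2363

Extrapolated value = (4·A(h/2) − A(h)) / (4 − 1)
= (4·(-0.305939) − (-0.514807)) / 3
= -0.708949 / 3 = -0.236316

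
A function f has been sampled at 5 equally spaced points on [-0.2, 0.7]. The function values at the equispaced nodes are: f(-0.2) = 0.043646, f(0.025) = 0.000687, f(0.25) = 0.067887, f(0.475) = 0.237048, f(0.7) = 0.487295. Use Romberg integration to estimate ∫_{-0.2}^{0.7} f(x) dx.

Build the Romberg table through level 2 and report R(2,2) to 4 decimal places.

0.1214

R(0,0) (trapezoid, 1 panel, h=0.9000): 0.238923
R(1,0) (trapezoid, 2 panels, h=0.4500): 0.150011
R(2,0) (trapezoid, 4 panels, h=0.2250): 0.128496
R(1,1) = 0.150011 + (0.150011 − 0.238923)/3 = 0.120374
R(2,1) = 0.128496 + (0.128496 − 0.150011)/3 = 0.121324
R(2,2) = 0.121324 + (0.121324 − 0.120374)/15 = 0.121387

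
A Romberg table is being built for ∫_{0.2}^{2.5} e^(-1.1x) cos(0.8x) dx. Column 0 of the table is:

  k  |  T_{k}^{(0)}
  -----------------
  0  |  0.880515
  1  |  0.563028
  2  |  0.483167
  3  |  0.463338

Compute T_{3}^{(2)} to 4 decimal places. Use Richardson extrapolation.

T_{2}^{(1)} = 0.483167 + (0.483167 − 0.563028)/3 = 0.456547
T_{3}^{(1)} = 0.463338 + (0.463338 − 0.483167)/3 = 0.456728
T_{3}^{(2)} = 0.456728 + (0.456728 − 0.456547)/15 = 0.456740
(Column j=1 coincides with Simpson's rule on the same nodes.)

0.4567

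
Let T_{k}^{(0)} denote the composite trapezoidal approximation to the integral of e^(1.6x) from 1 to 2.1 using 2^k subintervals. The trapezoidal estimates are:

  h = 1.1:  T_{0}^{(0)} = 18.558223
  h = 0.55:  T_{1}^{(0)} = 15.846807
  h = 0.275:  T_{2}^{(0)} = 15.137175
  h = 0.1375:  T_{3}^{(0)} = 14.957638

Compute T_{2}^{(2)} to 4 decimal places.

T_{1}^{(1)} = (4·15.846807 − 18.558223) / 3 = 14.943002
T_{2}^{(1)} = (4·15.137175 − 15.846807) / 3 = 14.900631
T_{2}^{(2)} = (16·14.900631 − 14.943002) / 15 = 14.897806

14.8978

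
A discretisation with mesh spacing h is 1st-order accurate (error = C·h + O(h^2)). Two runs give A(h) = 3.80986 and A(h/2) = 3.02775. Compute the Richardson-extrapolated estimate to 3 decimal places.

The leading error scales as h; refining by a factor of 2 reduces it by 2^1 = 2.
Extrapolated value = (2·A(h/2) − A(h)) / (2 − 1)
= (2·3.02775 − 3.80986) / 1
= 2.24564 / 1 = 2.24564

2.246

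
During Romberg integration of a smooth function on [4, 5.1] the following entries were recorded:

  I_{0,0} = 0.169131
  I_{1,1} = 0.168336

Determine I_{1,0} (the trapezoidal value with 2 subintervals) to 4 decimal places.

0.1685

From I_{1,1} = (4·I_{1,0} − I_{0,0})/3, solve for I_{1,0}:
4·I_{1,0} = 3·0.168336 + 0.169131 = 0.674139
I_{1,0} = 0.168535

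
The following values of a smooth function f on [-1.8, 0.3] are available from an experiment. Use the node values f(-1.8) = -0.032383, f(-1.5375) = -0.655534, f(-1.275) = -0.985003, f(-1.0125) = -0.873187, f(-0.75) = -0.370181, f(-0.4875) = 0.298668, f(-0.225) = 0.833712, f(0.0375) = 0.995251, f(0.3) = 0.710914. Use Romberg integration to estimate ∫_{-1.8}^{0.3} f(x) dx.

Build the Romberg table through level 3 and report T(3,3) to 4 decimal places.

-0.1140

T(0,0) (trapezoid, 1 panel, h=2.1000): 0.712458
T(1,0) (trapezoid, 2 panels, h=1.0500): -0.032461
T(2,0) (trapezoid, 4 panels, h=0.5250): -0.095658
T(3,0) (trapezoid, 8 panels, h=0.2625): -0.109465
T(1,1) = -0.032461 + (-0.032461 − 0.712458)/3 = -0.280767
T(2,1) = -0.095658 + (-0.095658 − (-0.032461))/3 = -0.116724
T(3,1) = -0.109465 + (-0.109465 − (-0.095658))/3 = -0.114067
T(2,2) = -0.116724 + (-0.116724 − (-0.280767))/15 = -0.105788
T(3,2) = -0.114067 + (-0.114067 − (-0.116724))/15 = -0.113890
T(3,3) = -0.113890 + (-0.113890 − (-0.105788))/63 = -0.114019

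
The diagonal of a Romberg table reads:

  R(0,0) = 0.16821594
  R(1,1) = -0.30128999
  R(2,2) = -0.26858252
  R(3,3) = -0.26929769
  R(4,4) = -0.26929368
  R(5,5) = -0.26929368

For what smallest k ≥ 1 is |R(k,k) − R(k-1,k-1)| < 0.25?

k = 2

|R(1,1) − R(0,0)| = 0.46950593 ≥ 0.25
|R(2,2) − R(1,1)| = 0.03270747 < 0.25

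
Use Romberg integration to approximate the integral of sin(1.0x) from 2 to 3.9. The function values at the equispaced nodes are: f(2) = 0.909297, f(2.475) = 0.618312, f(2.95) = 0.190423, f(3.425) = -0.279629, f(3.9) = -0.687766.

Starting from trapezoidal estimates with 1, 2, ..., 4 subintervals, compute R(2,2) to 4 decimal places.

R(0,0) (trapezoid, 1 panel, h=1.9000): 0.210454
R(1,0) (trapezoid, 2 panels, h=0.9500): 0.286129
R(2,0) (trapezoid, 4 panels, h=0.4750): 0.303939
R(1,1) = 0.286129 + (0.286129 − 0.210454)/3 = 0.311354
R(2,1) = 0.303939 + (0.303939 − 0.286129)/3 = 0.309876
R(2,2) = 0.309876 + (0.309876 − 0.311354)/15 = 0.309777

0.3098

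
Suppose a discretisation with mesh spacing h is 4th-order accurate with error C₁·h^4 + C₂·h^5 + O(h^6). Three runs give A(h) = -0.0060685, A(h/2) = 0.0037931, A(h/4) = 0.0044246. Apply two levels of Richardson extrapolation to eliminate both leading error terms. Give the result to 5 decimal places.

First eliminate the h^4 term (factor 2^4 = 16):
  B₁ = (16·0.0037931 − (-0.0060685))/15 = 0.0044505
  B₂ = (16·0.0044246 − 0.0037931)/15 = 0.0044667
Then eliminate the h^5 term (factor 2^5 = 32):
  (32·0.0044667 − 0.0044505)/31 = 0.0044672

0.00447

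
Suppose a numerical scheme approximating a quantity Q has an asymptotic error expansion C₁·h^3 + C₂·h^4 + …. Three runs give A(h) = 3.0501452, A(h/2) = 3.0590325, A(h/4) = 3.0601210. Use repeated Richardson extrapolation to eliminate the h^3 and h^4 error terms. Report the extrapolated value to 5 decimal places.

First eliminate the h^3 term (factor 2^3 = 8):
  B₁ = (8·3.0590325 − 3.0501452)/7 = 3.0603021
  B₂ = (8·3.0601210 − 3.0590325)/7 = 3.0602765
Then eliminate the h^4 term (factor 2^4 = 16):
  (16·3.0602765 − 3.0603021)/15 = 3.0602748

3.06027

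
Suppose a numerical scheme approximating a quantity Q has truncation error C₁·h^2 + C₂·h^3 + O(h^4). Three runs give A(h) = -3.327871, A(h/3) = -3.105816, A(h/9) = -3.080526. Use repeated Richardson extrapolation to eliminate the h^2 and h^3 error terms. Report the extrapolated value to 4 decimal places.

-3.0773

First eliminate the h^2 term (factor 3^2 = 9):
  B₁ = (9·(-3.105816) − (-3.327871))/8 = -3.078059
  B₂ = (9·(-3.080526) − (-3.105816))/8 = -3.077365
Then eliminate the h^3 term (factor 3^3 = 27):
  (27·(-3.077365) − (-3.078059))/26 = -3.077338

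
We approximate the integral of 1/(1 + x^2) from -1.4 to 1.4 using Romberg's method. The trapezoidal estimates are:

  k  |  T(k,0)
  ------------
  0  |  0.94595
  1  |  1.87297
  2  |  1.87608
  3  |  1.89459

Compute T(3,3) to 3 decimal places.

1.903

Richardson extrapolation on the trapezoidal column (denominator 4−1=3):
T(1,1) = 1.87297 + (1.87297 − 0.94595)/3 = 2.18198
T(2,1) = (4·1.87608 − 1.87297) / 3 = 1.87712
T(3,1) = 1.89459 + (1.89459 − 1.87608)/3 = 1.90076
T(2,2) = 1.87712 + (1.87712 − 2.18198)/15 = 1.85680
T(3,2) = 1.90076 + (1.90076 − 1.87712)/15 = 1.90234
T(3,3) = (64·1.90234 − 1.85680) / 63 = 1.90306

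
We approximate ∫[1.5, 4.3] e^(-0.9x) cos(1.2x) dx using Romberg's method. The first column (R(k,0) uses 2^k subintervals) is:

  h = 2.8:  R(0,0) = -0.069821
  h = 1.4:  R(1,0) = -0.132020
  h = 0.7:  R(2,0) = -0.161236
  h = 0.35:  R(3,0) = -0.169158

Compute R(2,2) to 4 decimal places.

-0.1722

R(1,1) = (4·(-0.132020) − (-0.069821)) / 3 = -0.152753
R(2,1) = -0.161236 + (-0.161236 − (-0.132020))/3 = -0.170975
R(2,2) = (16·(-0.170975) − (-0.152753)) / 15 = -0.172190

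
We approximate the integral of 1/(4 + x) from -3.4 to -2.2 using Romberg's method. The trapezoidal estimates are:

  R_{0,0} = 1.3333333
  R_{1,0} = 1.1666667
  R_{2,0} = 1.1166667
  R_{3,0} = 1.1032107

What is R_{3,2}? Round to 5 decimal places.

1.09864

R_{2,1} = 1.1166667 + (1.1166667 − 1.1666667)/3 = 1.1000000
R_{3,1} = 1.1032107 + (1.1032107 − 1.1166667)/3 = 1.0987254
R_{3,2} = 1.0987254 + (1.0987254 − 1.1000000)/15 = 1.0986404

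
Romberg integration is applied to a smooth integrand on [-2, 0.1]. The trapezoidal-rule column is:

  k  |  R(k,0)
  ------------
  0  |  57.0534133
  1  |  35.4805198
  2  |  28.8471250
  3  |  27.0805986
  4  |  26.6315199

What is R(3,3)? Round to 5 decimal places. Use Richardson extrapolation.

R(1,1) = (4·35.4805198 − 57.0534133) / 3 = 28.2895553
R(2,1) = (4·28.8471250 − 35.4805198) / 3 = 26.6359934
R(3,1) = 27.0805986 + (27.0805986 − 28.8471250)/3 = 26.4917565
R(2,2) = 26.6359934 + (26.6359934 − 28.2895553)/15 = 26.5257559
R(3,2) = (16·26.4917565 − 26.6359934) / 15 = 26.4821407
R(3,3) = (64·26.4821407 − 26.5257559) / 63 = 26.4814484

26.48145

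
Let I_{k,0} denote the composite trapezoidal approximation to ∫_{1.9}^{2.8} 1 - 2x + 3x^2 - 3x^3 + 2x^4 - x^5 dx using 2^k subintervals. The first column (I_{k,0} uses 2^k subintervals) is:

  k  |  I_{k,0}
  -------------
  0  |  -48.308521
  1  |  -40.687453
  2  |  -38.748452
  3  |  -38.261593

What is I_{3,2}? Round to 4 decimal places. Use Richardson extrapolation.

-38.0991

I_{2,1} = (4·(-38.748452) − (-40.687453)) / 3 = -38.102118
I_{3,1} = (4·(-38.261593) − (-38.748452)) / 3 = -38.099307
I_{3,2} = -38.099307 + (-38.099307 − (-38.102118))/15 = -38.099120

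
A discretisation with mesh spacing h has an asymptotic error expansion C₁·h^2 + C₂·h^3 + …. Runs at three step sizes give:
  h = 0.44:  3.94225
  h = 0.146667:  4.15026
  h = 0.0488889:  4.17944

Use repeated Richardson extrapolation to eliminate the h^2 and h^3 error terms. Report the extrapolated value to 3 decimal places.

First eliminate the h^2 term (factor 3^2 = 9):
  B₁ = (9·4.15026 − 3.94225)/8 = 4.17626
  B₂ = (9·4.17944 − 4.15026)/8 = 4.18309
Then eliminate the h^3 term (factor 3^3 = 27):
  (27·4.18309 − 4.17626)/26 = 4.18335

4.183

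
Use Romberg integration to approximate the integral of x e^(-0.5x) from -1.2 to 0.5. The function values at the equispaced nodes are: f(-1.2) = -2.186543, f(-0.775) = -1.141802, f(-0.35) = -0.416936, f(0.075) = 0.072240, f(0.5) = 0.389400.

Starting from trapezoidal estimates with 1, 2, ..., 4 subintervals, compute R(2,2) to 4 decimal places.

R(0,0) (trapezoid, 1 panel, h=1.7000): -1.527572
R(1,0) (trapezoid, 2 panels, h=0.8500): -1.118181
R(2,0) (trapezoid, 4 panels, h=0.4250): -1.013655
R(1,1) = -1.118181 + (-1.118181 − (-1.527572))/3 = -0.981717
R(2,1) = -1.013655 + (-1.013655 − (-1.118181))/3 = -0.978813
R(2,2) = -0.978813 + (-0.978813 − (-0.981717))/15 = -0.978619

-0.9786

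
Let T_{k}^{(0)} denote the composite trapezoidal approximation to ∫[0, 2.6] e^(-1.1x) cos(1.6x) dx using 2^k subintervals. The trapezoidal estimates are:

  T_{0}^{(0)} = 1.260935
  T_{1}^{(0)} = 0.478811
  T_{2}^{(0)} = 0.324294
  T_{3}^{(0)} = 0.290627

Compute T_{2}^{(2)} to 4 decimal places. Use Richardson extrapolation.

0.2764

Richardson extrapolation on the trapezoidal column (denominator 4−1=3):
T_{1}^{(1)} = (4·0.478811 − 1.260935) / 3 = 0.218103
T_{2}^{(1)} = 0.324294 + (0.324294 − 0.478811)/3 = 0.272788
T_{2}^{(2)} = 0.272788 + (0.272788 − 0.218103)/15 = 0.276434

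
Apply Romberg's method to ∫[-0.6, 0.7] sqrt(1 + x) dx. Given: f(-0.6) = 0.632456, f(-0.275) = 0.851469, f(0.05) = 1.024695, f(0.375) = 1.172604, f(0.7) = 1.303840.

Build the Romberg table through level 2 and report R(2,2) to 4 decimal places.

1.3090

R(0,0) (trapezoid, 1 panel, h=1.3000): 1.258592
R(1,0) (trapezoid, 2 panels, h=0.6500): 1.295348
R(2,0) (trapezoid, 4 panels, h=0.3250): 1.305498
R(1,1) = 1.295348 + (1.295348 − 1.258592)/3 = 1.307600
R(2,1) = 1.305498 + (1.305498 − 1.295348)/3 = 1.308881
R(2,2) = 1.308881 + (1.308881 − 1.307600)/15 = 1.308966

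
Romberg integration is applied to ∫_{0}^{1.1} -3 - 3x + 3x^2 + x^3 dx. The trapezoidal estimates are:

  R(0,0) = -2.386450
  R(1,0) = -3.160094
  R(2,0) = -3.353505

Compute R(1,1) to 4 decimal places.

R(1,1) = -3.160094 + (-3.160094 − (-2.386450))/3 = -3.417975

-3.4180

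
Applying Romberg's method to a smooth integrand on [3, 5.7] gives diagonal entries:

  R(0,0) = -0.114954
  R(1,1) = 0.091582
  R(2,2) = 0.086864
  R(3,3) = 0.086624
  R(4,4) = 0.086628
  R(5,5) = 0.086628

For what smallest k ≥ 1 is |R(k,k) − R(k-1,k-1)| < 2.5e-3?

|R(1,1) − R(0,0)| = 0.206536 ≥ 2.5e-3
|R(2,2) − R(1,1)| = 0.004718 ≥ 2.5e-3
|R(3,3) − R(2,2)| = 0.000240 < 2.5e-3

k = 3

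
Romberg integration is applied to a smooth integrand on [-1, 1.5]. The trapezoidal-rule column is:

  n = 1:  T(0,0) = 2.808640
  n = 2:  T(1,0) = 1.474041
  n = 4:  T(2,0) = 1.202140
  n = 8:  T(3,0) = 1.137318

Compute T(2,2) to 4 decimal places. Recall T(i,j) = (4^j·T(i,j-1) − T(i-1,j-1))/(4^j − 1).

Richardson extrapolation on the trapezoidal column (denominator 4−1=3):
T(1,1) = (4·1.474041 − 2.808640) / 3 = 1.029175
T(2,1) = (4·1.202140 − 1.474041) / 3 = 1.111506
T(2,2) = (16·1.111506 − 1.029175) / 15 = 1.116995

1.1170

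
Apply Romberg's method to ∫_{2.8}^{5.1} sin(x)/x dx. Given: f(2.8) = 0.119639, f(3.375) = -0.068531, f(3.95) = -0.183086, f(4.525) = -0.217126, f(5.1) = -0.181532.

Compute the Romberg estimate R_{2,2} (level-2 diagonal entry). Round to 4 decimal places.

R_{0,0} (trapezoid, 1 panel, h=2.3000): -0.071177
R_{1,0} (trapezoid, 2 panels, h=1.1500): -0.246137
R_{2,0} (trapezoid, 4 panels, h=0.5750): -0.287321
R_{1,1} = -0.246137 + (-0.246137 − (-0.071177))/3 = -0.304457
R_{2,1} = -0.287321 + (-0.287321 − (-0.246137))/3 = -0.301049
R_{2,2} = -0.301049 + (-0.301049 − (-0.304457))/15 = -0.300822

-0.3008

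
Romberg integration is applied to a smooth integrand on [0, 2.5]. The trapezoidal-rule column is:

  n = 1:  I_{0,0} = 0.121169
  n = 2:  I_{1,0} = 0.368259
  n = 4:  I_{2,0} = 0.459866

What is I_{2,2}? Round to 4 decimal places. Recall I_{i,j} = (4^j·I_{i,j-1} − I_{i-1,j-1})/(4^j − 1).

I_{1,1} = (4·0.368259 − 0.121169) / 3 = 0.450622
I_{2,1} = 0.459866 + (0.459866 − 0.368259)/3 = 0.490402
I_{2,2} = 0.490402 + (0.490402 − 0.450622)/15 = 0.493054
(Column j=1 coincides with Simpson's rule on the same nodes.)

0.4931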